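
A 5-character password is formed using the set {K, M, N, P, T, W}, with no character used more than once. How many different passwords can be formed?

With no repetition, fill the 5 characters in order: 6 choices, then 5, down to 2.
6 × 5 × 4 × 3 × 2 = 720.

720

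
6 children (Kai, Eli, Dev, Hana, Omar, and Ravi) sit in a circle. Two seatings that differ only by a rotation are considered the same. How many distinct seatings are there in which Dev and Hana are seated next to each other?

Treat {Dev, Hana} as one unit (2 internal orders) and seat the resulting 5 units around the table: (4)! circular arrangements.
So 2 × (4)! = 2 × 24 = 48.

48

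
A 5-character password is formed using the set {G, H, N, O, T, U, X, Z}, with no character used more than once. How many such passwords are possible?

With no repetition, fill the 5 characters in order: 8 choices, then 7, down to 4.
That product is 8 × 7 × 6 × 5 × 4 = 6720.

6720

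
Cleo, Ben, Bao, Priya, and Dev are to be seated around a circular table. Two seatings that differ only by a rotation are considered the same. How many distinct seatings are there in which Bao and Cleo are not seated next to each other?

All circular seatings of 5 people number (4)! = 24.
Those with Bao next to Cleo: fuse the pair into one unit and seat 4 units around a circle — 2·(3)! = 12.
Subtracting, 24 − 12 = 12.

12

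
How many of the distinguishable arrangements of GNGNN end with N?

Fix N in the last position and arrange the remaining 4 letters.
Those 4 letters have G appearing twice and N appearing twice, giving (4)!/(2!·2!) = 6.

6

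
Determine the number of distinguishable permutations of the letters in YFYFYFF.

YFYFYFF has 7 letters with F appearing 4 times and Y appearing 3 times.
So there are 7! / (4!·3!) = 35 distinguishable arrangements.

35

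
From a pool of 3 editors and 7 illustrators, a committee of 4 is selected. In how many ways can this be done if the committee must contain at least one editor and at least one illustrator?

175

Total 4-person selections from all 10: C(10,4) = 210.
Subtract selections that omit an entire group: no editors → C(7,4) = 35; no illustrators → C(3,4) = 0.
Both groups omitted at once is impossible, so 210 − 35 = 175.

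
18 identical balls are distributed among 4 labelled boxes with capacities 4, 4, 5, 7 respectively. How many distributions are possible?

10

Without the upper bounds there are C(21,3) = 1330 ways to split 18 among 4 boxes.
Subtract solutions that violate a single cap (substitute x_i' = x_i − (cap_i+1)): x_1 ≥ 5 gives C(16,3) = 560; x_2 ≥ 5 gives C(16,3) = 560; x_3 ≥ 6 gives C(15,3) = 455; x_4 ≥ 8 gives C(13,3) = 286. Together 1861.
Add back pairs where two caps are both exceeded: 165 + 120 + 56 + 120 + 56 + 35 = 552.
Subtract triples: 10 + 1 + 0 + 0 = 11.
By inclusion–exclusion the count is 1330 − 1861 + 552 − 11 = 10.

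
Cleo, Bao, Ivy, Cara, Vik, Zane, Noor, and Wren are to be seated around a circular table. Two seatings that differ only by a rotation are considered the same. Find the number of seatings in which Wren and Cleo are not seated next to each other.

All circular seatings of 8 people number (7)! = 5040.
Those with Wren next to Cleo: fuse the pair into one unit and seat 7 units around a circle — 2·(6)! = 1440.
Subtracting, 5040 − 1440 = 3600.

3600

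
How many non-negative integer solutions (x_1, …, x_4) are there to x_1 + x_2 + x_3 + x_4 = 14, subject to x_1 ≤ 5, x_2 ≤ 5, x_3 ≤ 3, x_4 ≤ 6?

Without the upper bounds there are C(17,3) = 680 ways to split 14 among 4 variables.
Subtract solutions that violate a single cap (substitute x_i' = x_i − (cap_i+1)): x_1 ≥ 6 gives C(11,3) = 165; x_2 ≥ 6 gives C(11,3) = 165; x_3 ≥ 4 gives C(13,3) = 286; x_4 ≥ 7 gives C(10,3) = 120. Together 736.
Add back pairs where two caps are both exceeded: 10 + 35 + 4 + 35 + 4 + 20 = 108.
By inclusion–exclusion the count is 680 − 736 + 108 = 52.

52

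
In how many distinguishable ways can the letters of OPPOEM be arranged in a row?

180

OPPOEM has 6 letters with O appearing twice and P appearing twice.
Dividing 6! = 720 by 2!·2! = 4 for the repeated letters gives 180.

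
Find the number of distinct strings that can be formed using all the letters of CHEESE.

120

Letter multiplicities in CHEESE: C×1, E×3, H×1, S×1.
So there are 6! / (3!) = 120 distinguishable arrangements.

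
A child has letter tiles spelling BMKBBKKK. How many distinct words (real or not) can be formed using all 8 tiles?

280

The 8 letters of BMKBBKKK have repeats: B appearing 3 times and K appearing 4 times.
The number of distinct arrangements is 8!/(4!·3!) = 40320/144 = 280.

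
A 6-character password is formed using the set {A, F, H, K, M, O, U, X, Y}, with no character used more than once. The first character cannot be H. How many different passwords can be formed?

The first character has 9−1 = 8 choices (anything except H).
The remaining 5 characters are filled from the other 8 symbols without repetition: 8 × 7 × 6 × 5 × 4 = 6720.
Total: 8 × 6720 = 53760.

53760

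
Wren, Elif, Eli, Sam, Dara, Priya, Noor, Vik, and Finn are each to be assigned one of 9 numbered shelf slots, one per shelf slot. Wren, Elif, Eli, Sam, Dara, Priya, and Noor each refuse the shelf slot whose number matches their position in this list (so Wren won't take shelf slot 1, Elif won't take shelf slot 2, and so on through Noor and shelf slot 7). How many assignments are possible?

Let Aᵢ (for 1 ≤ i ≤ 7) be the placements that put person i in their forbidden shelf slot. Any j of these fix j positions, leaving (9−j)! ways to fill the rest, and there are C(7,j) ways to pick which j.
By inclusion–exclusion, the number of valid placements is Σ_{j=0}^{7} (−1)^j C(7,j)·(9−j)!.
Computing: 362880 − 282240 + 105840 − 25200 + 4200 − 504 + 42 − 2 = 165016.

165016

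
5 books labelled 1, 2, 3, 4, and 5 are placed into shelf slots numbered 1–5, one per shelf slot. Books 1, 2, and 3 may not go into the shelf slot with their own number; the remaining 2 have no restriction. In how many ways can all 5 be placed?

64

Let Aᵢ (for i ∈ {1, 2, 3}) be the placements that put book i in its forbidden shelf slot. Any j of these fix j positions, leaving (5−j)! ways to fill the rest, and there are C(3,j) ways to pick which j.
By inclusion–exclusion, the number of valid placements is Σ_{j=0}^{3} (−1)^j C(3,j)·(5−j)!.
Computing: 120 − 72 + 18 − 2 = 64.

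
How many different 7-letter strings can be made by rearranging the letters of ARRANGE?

1260

ARRANGE has 7 letters with A appearing twice and R appearing twice.
The number of distinct arrangements is 7!/(2!·2!) = 5040/4 = 1260.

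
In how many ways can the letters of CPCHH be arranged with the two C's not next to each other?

There are 5!/(2!·2!) = 30 arrangements of CPCHH in total.
If the two C's are adjacent, glue them into one block, leaving 4 items to arrange: (4)!/(2!) = 12 ways.
Hence 30 − 12 = 18.

18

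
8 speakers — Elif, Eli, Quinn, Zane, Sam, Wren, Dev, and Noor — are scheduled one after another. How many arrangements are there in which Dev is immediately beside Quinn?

Treat {Dev, Quinn} as a single unit. There are 7 units to order, and the pair itself can be ordered 2 ways.
That gives 2 × 7! = 2 × 5040 = 10080.

10080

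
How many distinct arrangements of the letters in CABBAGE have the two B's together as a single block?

Treat the 2 copies of B as a single block. The multiset to arrange is then {BB, A, A, C, E, G}, 6 items in all.
That gives (6)!/(2!) = 360 arrangements.

360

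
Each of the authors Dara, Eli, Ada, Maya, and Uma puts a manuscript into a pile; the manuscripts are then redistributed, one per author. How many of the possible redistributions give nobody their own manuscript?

This is the derangement count D_5: permutations of 5 items with no fixed point.
By inclusion–exclusion this is Σ_{j=0}^{5} (−1)^j C(5,j)·(5−j)!.
Computing: 120 − 120 + 60 − 20 + 5 − 1 = 44.

44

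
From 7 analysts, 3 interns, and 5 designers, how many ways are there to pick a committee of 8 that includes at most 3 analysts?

Split by how many analysts are chosen (0 through 3).
Sum: C(7,0)·C(8,8) + C(7,1)·C(8,7) + C(7,2)·C(8,6) + C(7,3)·C(8,5) = 1 + 56 + 588 + 1960 = 2605.

2605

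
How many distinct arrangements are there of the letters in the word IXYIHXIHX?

5040

Letter multiplicities in IXYIHXIHX: H×2, I×3, X×3, Y×1.
Dividing 9! = 362880 by 3!·3!·2! = 72 for the repeated letters gives 5040.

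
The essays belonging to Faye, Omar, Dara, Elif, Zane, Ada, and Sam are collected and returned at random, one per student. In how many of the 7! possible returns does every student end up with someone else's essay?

Let Aᵢ be the assignments in which student i gets their own essay. We want the size of the complement of A₁∪…∪A_7.
By inclusion–exclusion this is Σ_{j=0}^{7} (−1)^j C(7,j)·(7−j)!.
Computing: 5040 − 5040 + 2520 − 840 + 210 − 42 + 7 − 1 = 1854.

1854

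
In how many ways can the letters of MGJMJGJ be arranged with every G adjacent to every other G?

Treat the 2 copies of G as a single block. The multiset to arrange is then {GG, J, J, J, M, M}, 6 items in all.
That gives (6)!/(3!·2!) = 60 arrangements.

60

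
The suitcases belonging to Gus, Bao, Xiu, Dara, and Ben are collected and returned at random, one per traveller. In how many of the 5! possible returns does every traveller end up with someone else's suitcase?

44

Let Aᵢ be the assignments in which traveller i gets their own suitcase. We want the size of the complement of A₁∪…∪A_5.
By inclusion–exclusion this is Σ_{j=0}^{5} (−1)^j C(5,j)·(5−j)!.
Computing: 120 − 120 + 60 − 20 + 5 − 1 = 44.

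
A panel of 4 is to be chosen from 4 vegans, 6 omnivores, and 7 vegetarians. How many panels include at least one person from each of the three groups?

Total 4-person selections from all 17: C(17,4) = 2380.
Selections missing a whole group: no vegans → C(13,4) = 715; no omnivores → C(11,4) = 330; no vegetarians → C(10,4) = 210.
Add back selections omitting two groups (i.e. drawn from a single group): C(4,4) + C(6,4) + C(7,4) = 51.
By inclusion–exclusion: 2380 − 1255 + 51 = 1176.

1176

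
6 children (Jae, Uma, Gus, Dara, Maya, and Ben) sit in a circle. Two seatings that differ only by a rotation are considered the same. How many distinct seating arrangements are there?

Fix one person's seat to break rotational symmetry; the remaining 5 people can be arranged in (5)! = 120 ways.

120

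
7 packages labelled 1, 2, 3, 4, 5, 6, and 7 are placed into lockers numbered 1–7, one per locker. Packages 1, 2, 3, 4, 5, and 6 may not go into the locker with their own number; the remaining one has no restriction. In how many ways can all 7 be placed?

2119

Let Aᵢ (for 1 ≤ i ≤ 6) be the placements that put package i in its forbidden locker. Any j of these fix j positions, leaving (7−j)! ways to fill the rest, and there are C(6,j) ways to pick which j.
By inclusion–exclusion, the number of valid placements is Σ_{j=0}^{6} (−1)^j C(6,j)·(7−j)!.
Computing: 5040 − 4320 + 1800 − 480 + 90 − 12 + 1 = 2119.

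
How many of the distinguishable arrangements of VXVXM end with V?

Fix V in the last position and arrange the remaining 4 letters.
Those 4 letters have X appearing twice, giving (4)!/(2!) = 12.

12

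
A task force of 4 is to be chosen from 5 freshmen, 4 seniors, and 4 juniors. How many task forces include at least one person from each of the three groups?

Unrestricted: C(13,4) = 715 ways to pick any 4 of the 13.
Subtract selections that omit an entire group: no freshmen → C(8,4) = 70; no seniors → C(9,4) = 126; no juniors → C(9,4) = 126.
Add back selections omitting two groups (i.e. drawn from a single group): C(5,4) + C(4,4) + C(4,4) = 7.
By inclusion–exclusion: 715 − 322 + 7 = 400.

400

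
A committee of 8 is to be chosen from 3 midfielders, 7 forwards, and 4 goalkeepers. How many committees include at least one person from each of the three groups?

Unrestricted: C(14,8) = 3003 ways to pick any 8 of the 14.
Selections missing a whole group: no midfielders → C(11,8) = 165; no forwards → C(7,8) = 0; no goalkeepers → C(10,8) = 45.
Add back selections omitting two groups (i.e. drawn from a single group): C(3,8) + C(7,8) + C(4,8) = 0.
By inclusion–exclusion: 3003 − 210 + 0 = 2793.

2793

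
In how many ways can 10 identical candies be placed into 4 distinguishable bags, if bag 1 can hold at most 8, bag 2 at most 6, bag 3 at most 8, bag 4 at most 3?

By stars and bars, unrestricted non-negative solutions to x_1+…+x_4 = 10 number C(10+3,3) = 286.
Subtract solutions that violate a single cap (substitute x_i' = x_i − (cap_i+1)): x_1 ≥ 9 gives C(4,3) = 4; x_2 ≥ 7 gives C(6,3) = 20; x_3 ≥ 9 gives C(4,3) = 4; x_4 ≥ 4 gives C(9,3) = 84. Together 112.
No two caps can be exceeded simultaneously, so the pair terms are all 0.
By inclusion–exclusion the count is 286 − 112 + 0 = 174.

174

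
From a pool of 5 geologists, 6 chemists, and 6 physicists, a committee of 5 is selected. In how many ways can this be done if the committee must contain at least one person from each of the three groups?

Unrestricted: C(17,5) = 6188 ways to pick any 5 of the 17.
Subtract selections that omit an entire group: no geologists → C(12,5) = 792; no chemists → C(11,5) = 462; no physicists → C(11,5) = 462.
Add back selections omitting two groups (i.e. drawn from a single group): C(5,5) + C(6,5) + C(6,5) = 13.
By inclusion–exclusion: 6188 − 1716 + 13 = 4485.

4485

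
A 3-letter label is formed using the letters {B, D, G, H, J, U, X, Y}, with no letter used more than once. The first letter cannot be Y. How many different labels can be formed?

The first letter has 8−1 = 7 choices (anything except Y).
The remaining 2 letters are filled from the other 7 symbols without repetition: 7 × 6 = 42.
Total: 7 × 42 = 294.

294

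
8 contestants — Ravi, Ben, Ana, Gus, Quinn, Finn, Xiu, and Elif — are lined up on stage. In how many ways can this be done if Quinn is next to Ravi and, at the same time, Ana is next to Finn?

Treat {Quinn,Ravi} as one block (2 orders) and {Ana,Finn} as another (2 orders).
That leaves 6 units to arrange: 2 × 2 × 6! = 4 × 720 = 2880.

2880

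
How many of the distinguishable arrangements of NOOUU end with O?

12

With the last slot taken by O, it remains to arrange the other 4 letters (NOUU).
Those 4 letters have U appearing twice, giving (4)!/(2!) = 12.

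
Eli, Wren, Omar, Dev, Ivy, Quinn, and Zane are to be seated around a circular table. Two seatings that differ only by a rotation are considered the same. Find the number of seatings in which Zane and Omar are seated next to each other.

Treat {Zane, Omar} as one unit (2 internal orders) and seat the resulting 6 units around the table: (5)! circular arrangements.
So 2 × (5)! = 2 × 120 = 240.

240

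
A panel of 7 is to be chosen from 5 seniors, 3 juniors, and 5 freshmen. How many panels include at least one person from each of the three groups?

1580

Total 7-person selections from all 13: C(13,7) = 1716.
Subtract selections that omit an entire group: no seniors → C(8,7) = 8; no juniors → C(10,7) = 120; no freshmen → C(8,7) = 8.
Add back selections omitting two groups (i.e. drawn from a single group): C(5,7) + C(3,7) + C(5,7) = 0.
By inclusion–exclusion: 1716 − 136 + 0 = 1580.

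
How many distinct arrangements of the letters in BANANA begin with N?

With the first slot taken by N, it remains to arrange the other 5 letters (BAANA).
Those 5 letters have A appearing 3 times, giving (5)!/(3!) = 20.

20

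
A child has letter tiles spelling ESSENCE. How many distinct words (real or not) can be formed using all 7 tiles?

420

Letter multiplicities in ESSENCE: C×1, E×3, N×1, S×2.
Dividing 7! = 5040 by 3!·2! = 12 for the repeated letters gives 420.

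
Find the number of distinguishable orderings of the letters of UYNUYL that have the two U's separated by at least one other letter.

Total arrangements of UYNUYL: 6!/(2!·2!) = 180.
If the two U's are adjacent, glue them into one block, leaving 5 items to arrange: (5)!/(2!) = 60 ways.
Hence 180 − 60 = 120.

120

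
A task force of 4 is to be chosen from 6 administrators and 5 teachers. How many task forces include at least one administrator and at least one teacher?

310

With no constraint there are C(11,4) = 330 possible selections.
Selections missing a whole group: no administrators → C(5,4) = 5; no teachers → C(6,4) = 15.
Both groups omitted at once is impossible, so 330 − 20 = 310.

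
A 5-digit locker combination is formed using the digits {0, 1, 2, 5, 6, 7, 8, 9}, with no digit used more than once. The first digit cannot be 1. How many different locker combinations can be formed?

5880

The first digit has 8−1 = 7 choices (anything except 1).
The remaining 4 digits are filled from the other 7 symbols without repetition: 7 × 6 × 5 × 4 = 840.
Total: 7 × 840 = 5880.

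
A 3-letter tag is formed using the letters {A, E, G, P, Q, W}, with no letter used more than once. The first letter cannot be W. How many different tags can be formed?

100

The first letter has 6−1 = 5 choices (anything except W).
The remaining 2 letters are filled from the other 5 symbols without repetition: 5 × 4 = 20.
Total: 5 × 20 = 100.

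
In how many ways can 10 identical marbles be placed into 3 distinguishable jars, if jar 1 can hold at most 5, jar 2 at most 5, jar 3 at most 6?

Without the upper bounds there are C(12,2) = 66 ways to split 10 among 3 jars.
Subtract solutions that violate a single cap (substitute x_i' = x_i − (cap_i+1)): x_1 ≥ 6 gives C(6,2) = 15; x_2 ≥ 6 gives C(6,2) = 15; x_3 ≥ 7 gives C(5,2) = 10. Together 40.
No two caps can be exceeded simultaneously, so the pair terms are all 0.
By inclusion–exclusion the count is 66 − 40 + 0 = 26.

26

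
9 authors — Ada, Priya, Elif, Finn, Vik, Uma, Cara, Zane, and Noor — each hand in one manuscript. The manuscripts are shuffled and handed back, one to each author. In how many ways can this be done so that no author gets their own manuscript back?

133496

This is the derangement count D_9: permutations of 9 items with no fixed point.
By inclusion–exclusion this is Σ_{j=0}^{9} (−1)^j C(9,j)·(9−j)!.
Computing: 362880 − 362880 + 181440 − 60480 + 15120 − 3024 + 504 − 72 + 9 − 1 = 133496.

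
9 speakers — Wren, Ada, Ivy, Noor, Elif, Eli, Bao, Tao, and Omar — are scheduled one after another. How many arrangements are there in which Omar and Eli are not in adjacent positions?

282240

There are 9! = 362880 arrangements in all. If Omar and Eli are adjacent, merging them into one block gives 2·(8)! = 80640 arrangements.
So 362880 − 80640 = 282240 arrangements keep them apart.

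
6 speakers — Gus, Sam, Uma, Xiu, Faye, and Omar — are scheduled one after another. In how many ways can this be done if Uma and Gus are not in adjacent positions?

There are 6! = 720 arrangements in all. If Uma and Gus are adjacent, merging them into one block gives 2·(5)! = 240 arrangements.
Complementary counting: 720 − 240 = 480.

480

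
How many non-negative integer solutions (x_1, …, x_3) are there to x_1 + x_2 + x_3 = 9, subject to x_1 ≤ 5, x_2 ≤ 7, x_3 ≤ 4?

27

By stars and bars, unrestricted non-negative solutions to x_1+…+x_3 = 9 number C(9+2,2) = 55.
Subtract solutions that violate a single cap (substitute x_i' = x_i − (cap_i+1)): x_1 ≥ 6 gives C(5,2) = 10; x_2 ≥ 8 gives C(3,2) = 3; x_3 ≥ 5 gives C(6,2) = 15. Together 28.
No two caps can be exceeded simultaneously, so the pair terms are all 0.
By inclusion–exclusion the count is 55 − 28 + 0 = 27.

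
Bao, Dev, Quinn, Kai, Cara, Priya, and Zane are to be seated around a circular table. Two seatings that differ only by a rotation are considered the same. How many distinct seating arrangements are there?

720

Seat Bao anywhere (absorbing the rotational symmetry), then permute the other 6: (6)! = 720.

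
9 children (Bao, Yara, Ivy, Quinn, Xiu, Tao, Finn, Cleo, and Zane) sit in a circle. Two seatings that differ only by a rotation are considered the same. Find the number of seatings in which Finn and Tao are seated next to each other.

10080

Glue Finn and Tao into a block (2 internal orders). Seating 8 units around a circle gives (7)! arrangements.
So 2 × (7)! = 2 × 5040 = 10080.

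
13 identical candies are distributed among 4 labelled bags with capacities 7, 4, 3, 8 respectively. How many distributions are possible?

125

Without the upper bounds there are C(16,3) = 560 ways to split 13 among 4 bags.
Subtract solutions that violate a single cap (substitute x_i' = x_i − (cap_i+1)): x_1 ≥ 8 gives C(8,3) = 56; x_2 ≥ 5 gives C(11,3) = 165; x_3 ≥ 4 gives C(12,3) = 220; x_4 ≥ 9 gives C(7,3) = 35. Together 476.
Add back pairs where two caps are both exceeded: 1 + 4 + 0 + 35 + 0 + 1 = 41.
By inclusion–exclusion the count is 560 − 476 + 41 = 125.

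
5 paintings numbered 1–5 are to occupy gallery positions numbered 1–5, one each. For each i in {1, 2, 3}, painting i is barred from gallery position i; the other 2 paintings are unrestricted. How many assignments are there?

Let Aᵢ (for i ∈ {1, 2, 3}) be the placements that put painting i in its forbidden gallery position. Any j of these fix j positions, leaving (5−j)! ways to fill the rest, and there are C(3,j) ways to pick which j.
By inclusion–exclusion, the number of valid placements is Σ_{j=0}^{3} (−1)^j C(3,j)·(5−j)!.
Computing: 120 − 72 + 18 − 2 = 64.

64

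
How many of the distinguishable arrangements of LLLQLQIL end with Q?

42

With the last slot taken by Q, it remains to arrange the other 7 letters (LLLLQIL).
Those 7 letters have L appearing 5 times, giving (7)!/(5!) = 42.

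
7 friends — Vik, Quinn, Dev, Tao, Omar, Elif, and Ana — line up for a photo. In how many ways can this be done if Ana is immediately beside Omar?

1440

Place the 5 others and the Ana-Omar pair as 6 objects in a line; the pair has 2 internal arrangements.
So the count is 2·(6)! = 1440.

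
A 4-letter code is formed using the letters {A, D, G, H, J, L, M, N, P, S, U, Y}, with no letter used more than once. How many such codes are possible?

11880

With no repetition, fill the 4 letters in order: 12 choices, then 11, down to 9.
12 × 11 × 10 × 9 = 11880.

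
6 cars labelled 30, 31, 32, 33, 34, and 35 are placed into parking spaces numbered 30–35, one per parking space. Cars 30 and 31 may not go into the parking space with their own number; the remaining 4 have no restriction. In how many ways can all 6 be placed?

504

Let Aᵢ (for i ∈ {30, 31}) be the placements that put car i in its forbidden parking space. Any j of these fix j positions, leaving (6−j)! ways to fill the rest, and there are C(2,j) ways to pick which j.
By inclusion–exclusion, the number of valid placements is Σ_{j=0}^{2} (−1)^j C(2,j)·(6−j)!.
Computing: 720 − 240 + 24 = 504.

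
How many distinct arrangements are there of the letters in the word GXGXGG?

The 6 letters of GXGXGG have repeats: G appearing 4 times and X appearing twice.
The number of distinct arrangements is 6!/(4!·2!) = 720/48 = 15.

15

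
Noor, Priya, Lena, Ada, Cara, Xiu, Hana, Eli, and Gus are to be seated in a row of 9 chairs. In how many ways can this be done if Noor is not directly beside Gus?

There are 9! = 362880 arrangements in all. If Noor and Gus are adjacent, merging them into one block gives 2·(8)! = 80640 arrangements.
So 362880 − 80640 = 282240 arrangements keep them apart.

282240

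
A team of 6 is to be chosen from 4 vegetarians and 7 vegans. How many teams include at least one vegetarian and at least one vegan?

Unrestricted: C(11,6) = 462 ways to pick any 6 of the 11.
Subtract selections that omit an entire group: no vegetarians → C(7,6) = 7; no vegans → C(4,6) = 0.
Both groups omitted at once is impossible, so 462 − 7 = 455.

455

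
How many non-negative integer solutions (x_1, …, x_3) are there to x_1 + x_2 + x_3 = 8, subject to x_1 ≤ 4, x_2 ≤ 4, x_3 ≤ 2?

6

Without the upper bounds there are C(10,2) = 45 ways to split 8 among 3 variables.
Subtract solutions that violate a single cap (substitute x_i' = x_i − (cap_i+1)): x_1 ≥ 5 gives C(5,2) = 10; x_2 ≥ 5 gives C(5,2) = 10; x_3 ≥ 3 gives C(7,2) = 21. Together 41.
Add back pairs where two caps are both exceeded: 0 + 1 + 1 = 2.
By inclusion–exclusion the count is 45 − 41 + 2 = 6.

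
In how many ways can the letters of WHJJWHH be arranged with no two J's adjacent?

150

There are 7!/(3!·2!·2!) = 210 arrangements of WHJJWHH in total.
If the two J's are adjacent, glue them into one block, leaving 6 items to arrange: (6)!/(3!·2!) = 60 ways.
Hence 210 − 60 = 150.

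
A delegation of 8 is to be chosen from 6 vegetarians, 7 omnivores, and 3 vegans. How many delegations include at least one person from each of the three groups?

With no constraint there are C(16,8) = 12870 possible selections.
Subtract selections that omit an entire group: no vegetarians → C(10,8) = 45; no omnivores → C(9,8) = 9; no vegans → C(13,8) = 1287.
Add back selections omitting two groups (i.e. drawn from a single group): C(6,8) + C(7,8) + C(3,8) = 0.
By inclusion–exclusion: 12870 − 1341 + 0 = 11529.

11529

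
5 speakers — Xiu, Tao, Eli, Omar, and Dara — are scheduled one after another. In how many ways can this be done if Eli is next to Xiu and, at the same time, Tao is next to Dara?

24

Treat {Eli,Xiu} as one block (2 orders) and {Tao,Dara} as another (2 orders).
That leaves 3 units to arrange: 2 × 2 × 3! = 4 × 6 = 24.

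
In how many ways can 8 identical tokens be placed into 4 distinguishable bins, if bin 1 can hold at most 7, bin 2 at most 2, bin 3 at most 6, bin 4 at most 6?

Ignoring the caps, the number of non-negative solutions to x_1+…+x_4 = 8 is C(11,3) = 165.
Subtract solutions that violate a single cap (substitute x_i' = x_i − (cap_i+1)): x_1 ≥ 8 gives C(3,3) = 1; x_2 ≥ 3 gives C(8,3) = 56; x_3 ≥ 7 gives C(4,3) = 4; x_4 ≥ 7 gives C(4,3) = 4. Together 65.
No two caps can be exceeded simultaneously, so the pair terms are all 0.
By inclusion–exclusion the count is 165 − 65 + 0 = 100.

100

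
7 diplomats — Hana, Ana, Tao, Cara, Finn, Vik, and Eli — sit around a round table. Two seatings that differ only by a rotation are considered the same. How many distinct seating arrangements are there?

720

Seat Hana anywhere (absorbing the rotational symmetry), then permute the other 6: (6)! = 720.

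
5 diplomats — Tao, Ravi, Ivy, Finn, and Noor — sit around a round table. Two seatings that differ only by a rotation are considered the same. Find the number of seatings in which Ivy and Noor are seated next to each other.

12

Treat {Ivy, Noor} as one unit (2 internal orders) and seat the resulting 4 units around the table: (3)! circular arrangements.
So 2 × (3)! = 2 × 6 = 12.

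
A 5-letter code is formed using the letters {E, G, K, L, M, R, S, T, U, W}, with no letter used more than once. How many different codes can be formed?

Choose and order 5 of the 10 symbols: the first letter has 10 options, the next 9, and so on down to 6.
10 × 9 × 8 × 7 × 6 = 30240.

30240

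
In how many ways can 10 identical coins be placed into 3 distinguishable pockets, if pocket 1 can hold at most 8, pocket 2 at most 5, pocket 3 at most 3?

21

Without the upper bounds there are C(12,2) = 66 ways to split 10 among 3 pockets.
Subtract solutions that violate a single cap (substitute x_i' = x_i − (cap_i+1)): x_1 ≥ 9 gives C(3,2) = 3; x_2 ≥ 6 gives C(6,2) = 15; x_3 ≥ 4 gives C(8,2) = 28. Together 46.
Add back pairs where two caps are both exceeded: 0 + 0 + 1 = 1.
By inclusion–exclusion the count is 66 − 46 + 1 = 21.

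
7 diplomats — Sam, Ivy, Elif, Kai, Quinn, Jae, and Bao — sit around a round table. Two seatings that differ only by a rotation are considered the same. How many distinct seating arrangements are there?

Around a circle, 7 distinct people have 7!/7 = (6)! = 720 rotationally distinct seatings.

720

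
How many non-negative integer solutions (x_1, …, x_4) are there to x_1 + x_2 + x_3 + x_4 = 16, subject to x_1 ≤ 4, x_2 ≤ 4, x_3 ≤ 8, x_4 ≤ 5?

54

Ignoring the caps, the number of non-negative solutions to x_1+…+x_4 = 16 is C(19,3) = 969.
Subtract solutions that violate a single cap (substitute x_i' = x_i − (cap_i+1)): x_1 ≥ 5 gives C(14,3) = 364; x_2 ≥ 5 gives C(14,3) = 364; x_3 ≥ 9 gives C(10,3) = 120; x_4 ≥ 6 gives C(13,3) = 286. Together 1134.
Add back pairs where two caps are both exceeded: 84 + 10 + 56 + 10 + 56 + 4 = 220.
Subtract triples: 0 + 1 + 0 + 0 = 1.
By inclusion–exclusion the count is 969 − 1134 + 220 − 1 = 54.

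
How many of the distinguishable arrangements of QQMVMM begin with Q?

With the first slot taken by Q, it remains to arrange the other 5 letters (QMVMM).
Those 5 letters have M appearing 3 times, giving (5)!/(3!) = 20.

20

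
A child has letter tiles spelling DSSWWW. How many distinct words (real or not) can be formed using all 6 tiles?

60

Letter multiplicities in DSSWWW: D×1, S×2, W×3.
The number of distinct arrangements is 6!/(3!·2!) = 720/12 = 60.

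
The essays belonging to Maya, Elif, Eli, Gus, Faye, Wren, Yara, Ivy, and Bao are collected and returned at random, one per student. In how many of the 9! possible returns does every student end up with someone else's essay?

This is the derangement count D_9: permutations of 9 items with no fixed point.
By inclusion–exclusion this is Σ_{j=0}^{9} (−1)^j C(9,j)·(9−j)!.
Computing: 362880 − 362880 + 181440 − 60480 + 15120 − 3024 + 504 − 72 + 9 − 1 = 133496.

133496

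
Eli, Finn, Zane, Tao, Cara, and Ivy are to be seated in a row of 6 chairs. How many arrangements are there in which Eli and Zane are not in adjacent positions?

There are 6! = 720 arrangements in all. If Eli and Zane are adjacent, merging them into one block gives 2·(5)! = 240 arrangements.
So 720 − 240 = 480 arrangements keep them apart.

480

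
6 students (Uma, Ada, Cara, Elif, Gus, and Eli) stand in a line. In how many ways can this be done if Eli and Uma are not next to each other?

480

Of the 6! = 720 arrangements, those with Eli and Uma adjacent number 2 × 5! = 240 (treat the pair as a block with 2 internal orders).
So 720 − 240 = 480 arrangements keep them apart.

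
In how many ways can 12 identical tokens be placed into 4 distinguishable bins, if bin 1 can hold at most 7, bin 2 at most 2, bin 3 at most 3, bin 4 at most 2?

By stars and bars, unrestricted non-negative solutions to x_1+…+x_4 = 12 number C(12+3,3) = 455.
Subtract solutions that violate a single cap (substitute x_i' = x_i − (cap_i+1)): x_1 ≥ 8 gives C(7,3) = 35; x_2 ≥ 3 gives C(12,3) = 220; x_3 ≥ 4 gives C(11,3) = 165; x_4 ≥ 3 gives C(12,3) = 220. Together 640.
Add back pairs where two caps are both exceeded: 4 + 1 + 4 + 56 + 84 + 56 = 205.
Subtract triples: 0 + 0 + 0 + 10 = 10.
By inclusion–exclusion the count is 455 − 640 + 205 − 10 = 10.

10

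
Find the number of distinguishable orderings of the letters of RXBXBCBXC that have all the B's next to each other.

420

Treat the 3 copies of B as a single block. The multiset to arrange is then {BBB, C, C, R, X, X, X}, 7 items in all.
That gives (7)!/(3!·2!) = 420 arrangements.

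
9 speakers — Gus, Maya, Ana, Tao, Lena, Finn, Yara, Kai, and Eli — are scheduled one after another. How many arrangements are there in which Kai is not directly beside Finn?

Of the 9! = 362880 arrangements, those with Kai and Finn adjacent number 2 × 8! = 80640 (treat the pair as a block with 2 internal orders).
So 362880 − 80640 = 282240 arrangements keep them apart.

282240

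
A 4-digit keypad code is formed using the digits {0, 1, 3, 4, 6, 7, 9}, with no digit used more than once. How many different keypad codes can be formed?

840

This is a permutation of 4 out of 7: P(7,4) = 7!/3!.
7 × 6 × 5 × 4 = 840.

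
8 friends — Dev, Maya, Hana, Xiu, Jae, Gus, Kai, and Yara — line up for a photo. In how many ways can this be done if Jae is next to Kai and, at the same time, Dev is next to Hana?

Treat {Jae,Kai} as one block (2 orders) and {Dev,Hana} as another (2 orders).
That leaves 6 units to arrange: 2 × 2 × 6! = 4 × 720 = 2880.

2880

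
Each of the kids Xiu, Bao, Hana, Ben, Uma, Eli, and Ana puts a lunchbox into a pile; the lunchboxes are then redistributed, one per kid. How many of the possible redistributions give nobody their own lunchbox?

This is the derangement count D_7: permutations of 7 items with no fixed point.
By inclusion–exclusion this is Σ_{j=0}^{7} (−1)^j C(7,j)·(7−j)!.
Computing: 5040 − 5040 + 2520 − 840 + 210 − 42 + 7 − 1 = 1854.

1854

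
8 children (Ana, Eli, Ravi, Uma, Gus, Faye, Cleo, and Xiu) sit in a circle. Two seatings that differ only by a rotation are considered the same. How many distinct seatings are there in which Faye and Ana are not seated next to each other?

3600

Without the restriction there are (7)! = 5040 seatings.
Those with Faye next to Ana: fuse the pair into one unit and seat 7 units around a circle — 2·(6)! = 1440.
Subtracting, 5040 − 1440 = 3600.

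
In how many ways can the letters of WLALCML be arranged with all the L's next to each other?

Treat the 3 copies of L as a single block. The multiset to arrange is then {LLL, A, C, M, W}, 5 items in all.
All 5 items are distinct, so there are (5)! = 120 arrangements.

120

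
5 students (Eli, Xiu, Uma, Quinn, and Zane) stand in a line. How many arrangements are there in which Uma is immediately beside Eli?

48

Place the 3 others and the Uma-Eli pair as 4 objects in a line; the pair has 2 internal arrangements.
So the count is 2·(4)! = 48.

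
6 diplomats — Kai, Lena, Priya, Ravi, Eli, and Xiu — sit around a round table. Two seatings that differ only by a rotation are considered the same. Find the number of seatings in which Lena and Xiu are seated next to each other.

48

Treat {Lena, Xiu} as one unit (2 internal orders) and seat the resulting 5 units around the table: (4)! circular arrangements.
So 2 × (4)! = 2 × 24 = 48.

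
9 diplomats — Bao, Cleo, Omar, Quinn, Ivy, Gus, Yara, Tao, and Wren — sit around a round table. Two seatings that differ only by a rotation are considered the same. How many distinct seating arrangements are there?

Around a circle, 9 distinct people have 9!/9 = (8)! = 40320 rotationally distinct seatings.

40320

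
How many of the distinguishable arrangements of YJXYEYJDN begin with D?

3360

Fix D in the first position and arrange the remaining 8 letters.
Those 8 letters have J appearing twice and Y appearing 3 times, giving (8)!/(3!·2!) = 3360.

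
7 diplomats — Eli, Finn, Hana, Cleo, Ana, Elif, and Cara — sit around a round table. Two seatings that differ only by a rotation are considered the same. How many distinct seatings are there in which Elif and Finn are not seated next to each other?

All circular seatings of 7 people number (6)! = 720.
Those with Elif next to Finn: fuse the pair into one unit and seat 6 units around a circle — 2·(5)! = 240.
Subtracting, 720 − 240 = 480.

480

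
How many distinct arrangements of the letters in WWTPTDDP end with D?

With the last slot taken by D, it remains to arrange the other 7 letters (WWTPTDP).
Those 7 letters have P appearing twice, T appearing twice, and W appearing twice, giving (7)!/(2!·2!·2!) = 630.

630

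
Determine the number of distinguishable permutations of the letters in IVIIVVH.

The 7 letters of IVIIVVH have repeats: I appearing 3 times and V appearing 3 times.
The number of distinct arrangements is 7!/(3!·3!) = 5040/36 = 140.

140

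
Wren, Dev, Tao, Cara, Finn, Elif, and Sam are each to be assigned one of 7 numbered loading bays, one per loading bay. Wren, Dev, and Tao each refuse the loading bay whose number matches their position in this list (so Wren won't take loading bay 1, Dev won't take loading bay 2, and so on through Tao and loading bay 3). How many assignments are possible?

3216

Let Aᵢ (for i ∈ {1, 2, 3}) be the placements that put person i in their forbidden loading bay. Any j of these fix j positions, leaving (7−j)! ways to fill the rest, and there are C(3,j) ways to pick which j.
By inclusion–exclusion, the number of valid placements is Σ_{j=0}^{3} (−1)^j C(3,j)·(7−j)!.
Computing: 5040 − 2160 + 360 − 24 = 3216.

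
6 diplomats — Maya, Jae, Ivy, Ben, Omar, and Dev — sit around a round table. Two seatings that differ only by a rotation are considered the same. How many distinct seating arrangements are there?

120

Around a circle, 6 distinct people have 6!/6 = (5)! = 120 rotationally distinct seatings.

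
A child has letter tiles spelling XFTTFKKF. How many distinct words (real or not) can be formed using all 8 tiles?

The 8 letters of XFTTFKKF have repeats: F appearing 3 times, K appearing twice, and T appearing twice.
Dividing 8! = 40320 by 3!·2!·2! = 24 for the repeated letters gives 1680.

1680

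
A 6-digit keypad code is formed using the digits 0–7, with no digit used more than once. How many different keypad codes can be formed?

This is a permutation of 6 out of 8: P(8,6) = 8!/2!.
That product is 8 × 7 × 6 × 5 × 4 × 3 = 20160.

20160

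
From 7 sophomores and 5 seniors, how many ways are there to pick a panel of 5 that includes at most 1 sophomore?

Split by how many sophomores are chosen (0 through 1).
Sum: C(7,0)·C(5,5) + C(7,1)·C(5,4) = 1 + 35 = 36.

36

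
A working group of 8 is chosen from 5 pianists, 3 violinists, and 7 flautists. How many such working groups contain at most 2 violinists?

5643

Split by how many violinists are chosen (0 through 2).
Sum: C(3,0)·C(12,8) + C(3,1)·C(12,7) + C(3,2)·C(12,6) = 495 + 2376 + 2772 = 5643.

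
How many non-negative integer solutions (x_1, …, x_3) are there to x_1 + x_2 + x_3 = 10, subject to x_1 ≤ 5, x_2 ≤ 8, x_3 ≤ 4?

27

Ignoring the caps, the number of non-negative solutions to x_1+…+x_3 = 10 is C(12,2) = 66.
Subtract solutions that violate a single cap (substitute x_i' = x_i − (cap_i+1)): x_1 ≥ 6 gives C(6,2) = 15; x_2 ≥ 9 gives C(3,2) = 3; x_3 ≥ 5 gives C(7,2) = 21. Together 39.
No two caps can be exceeded simultaneously, so the pair terms are all 0.
By inclusion–exclusion the count is 66 − 39 + 0 = 27.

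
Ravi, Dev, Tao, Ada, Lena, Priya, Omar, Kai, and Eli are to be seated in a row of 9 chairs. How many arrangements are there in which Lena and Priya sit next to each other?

80640

Treat {Lena, Priya} as a single unit. There are 8 units to order, and the pair itself can be ordered 2 ways.
So the count is 2·(8)! = 80640.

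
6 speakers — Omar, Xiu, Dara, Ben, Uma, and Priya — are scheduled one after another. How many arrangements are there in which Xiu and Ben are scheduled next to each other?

Treat {Xiu, Ben} as a single unit. There are 5 units to order, and the pair itself can be ordered 2 ways.
So the count is 2·(5)! = 240.

240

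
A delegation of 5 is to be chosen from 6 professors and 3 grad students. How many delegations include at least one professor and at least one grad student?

With no constraint there are C(9,5) = 126 possible selections.
Selections missing a whole group: no professors → C(3,5) = 0; no grad students → C(6,5) = 6.
Both groups omitted at once is impossible, so 126 − 6 = 120.

120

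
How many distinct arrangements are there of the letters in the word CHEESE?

120

The 6 letters of CHEESE have repeats: E appearing 3 times.
The number of distinct arrangements is 6!/(3!) = 720/6 = 120.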